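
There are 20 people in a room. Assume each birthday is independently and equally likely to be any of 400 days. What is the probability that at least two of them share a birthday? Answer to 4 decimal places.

0.3830

It's easier to compute the probability that all 20 are distinct.
P(all distinct) = 400/400 · 399/400 · ··· · 381/400 ≈ 0.6170.
So the probability of at least one match is 1 − 0.6170 = 0.3830.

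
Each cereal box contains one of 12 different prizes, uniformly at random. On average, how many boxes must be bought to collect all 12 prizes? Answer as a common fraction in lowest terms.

86021/2310

After i distinct types are collected, each trial gives a new one with probability (12−i)/12, so the expected wait for the next new type is 12/(12−i).
E = 12/12 + 12/11 + 12/10 + 12/9 + 12/8 + 12/7 + 12/6 + 12/5 + 12/4 + 12/3 + 12/2 + 12/1 = 86021/2310.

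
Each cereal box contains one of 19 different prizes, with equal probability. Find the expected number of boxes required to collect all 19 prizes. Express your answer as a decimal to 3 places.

67.407

After i distinct types are collected, each trial gives a new one with probability (19−i)/19, so the expected wait for the next new type is 19/(19−i).
E = 19/19 + 19/18 + 19/17 + 19/16 + 19/15 + 19/14 + 19/13 + 19/12 + 19/11 + 19/10 + 19/9 + 19/8 + 19/7 + 19/6 + 19/5 + 19/4 + 19/3 + 19/2 + 19/1 = 275295799/4084080 ≈ 67.407.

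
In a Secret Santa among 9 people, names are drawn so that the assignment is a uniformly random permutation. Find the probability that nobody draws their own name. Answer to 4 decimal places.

This is the derangement probability: permutations of 9 with no fixed point.
D(9) = 9! · (1 − 1/1! + 1/2! − ··· + (−1)^9/9!) = 133496.
P = 133496/362880 = 16687/45360 ≈ 0.3679.

0.3679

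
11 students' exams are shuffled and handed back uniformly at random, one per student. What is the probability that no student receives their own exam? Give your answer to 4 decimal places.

0.3679

This is the derangement probability: permutations of 11 with no fixed point.
D(11) = 11! · (1 − 1/1! + 1/2! − ··· + (−1)^11/11!) = 14684570.
P = 14684570/39916800 = 1468457/3991680 ≈ 0.3679.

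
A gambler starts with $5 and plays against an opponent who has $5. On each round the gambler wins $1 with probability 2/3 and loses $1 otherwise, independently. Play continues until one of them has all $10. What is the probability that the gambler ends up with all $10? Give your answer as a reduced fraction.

Let r = q/p = (1/3)/(2/3) = 1/2. The recurrence P(i) = p·P(i+1) + q·P(i−1) with P(0)=0, P(10)=1 gives P(i) = (1 − r^i)/(1 − r^10).
P(5) = (1 − (1/2)^5) / (1 − (1/2)^10) = 32/33.

32/33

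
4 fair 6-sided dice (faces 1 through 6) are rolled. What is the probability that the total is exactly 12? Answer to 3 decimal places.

There are 6^4 = 1296 equally likely outcomes.
The number of ordered 4-tuples from {1,…,6} summing to 12 is 125.
P(sum = 12) = 125/1296 ≈ 0.096.

0.096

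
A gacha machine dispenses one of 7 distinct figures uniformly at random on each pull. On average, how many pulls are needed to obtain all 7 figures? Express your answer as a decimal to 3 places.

After i distinct types are collected, each trial gives a new one with probability (7−i)/7, so the expected wait for the next new type is 7/(7−i).
E = 7/7 + 7/6 + 7/5 + 7/4 + 7/3 + 7/2 + 7/1 = 363/20 ≈ 18.150.

18.150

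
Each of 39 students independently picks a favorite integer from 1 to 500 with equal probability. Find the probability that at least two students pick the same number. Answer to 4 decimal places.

0.7816

It's easier to compute the probability that all 39 are distinct.
P(all distinct) = 500/500 · 499/500 · ··· · 462/500 ≈ 0.2184.
So the probability of at least one match is 1 − 0.2184 = 0.7816.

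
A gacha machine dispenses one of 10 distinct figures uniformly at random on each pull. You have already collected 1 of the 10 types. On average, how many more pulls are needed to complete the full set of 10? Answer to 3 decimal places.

28.290

Starting from 1 distinct type, each trial gives a new one with probability (10−i)/10 when i types are held, so the wait for the next new type is 10/(10−i).
E = 10/9 + 10/8 + 10/7 + 10/6 + 10/5 + 10/4 + 10/3 + 10/2 + 10/1 = 7129/252 ≈ 28.290.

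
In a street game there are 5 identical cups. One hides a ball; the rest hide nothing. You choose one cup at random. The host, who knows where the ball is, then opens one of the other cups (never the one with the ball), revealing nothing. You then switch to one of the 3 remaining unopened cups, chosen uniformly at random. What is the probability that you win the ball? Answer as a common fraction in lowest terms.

Your original cup holds the ball with probability 1/5, so the other 4 collectively hold it with probability 4/5.
The host can always find an empty cup to open, so this doesn't change that 4/5; it is now spread over the 3 remaining unopened cups.
P(win by switching) = (4/5) · (1/3) = 4/15.

4/15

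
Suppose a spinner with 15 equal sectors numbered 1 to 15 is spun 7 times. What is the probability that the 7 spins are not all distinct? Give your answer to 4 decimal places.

P(all 7 different) = 15/15 · 14/15 · ··· · 9/15 ≈ 0.1898.
P(at least two equal) = 1 − 0.1898 = 0.8102.

0.8102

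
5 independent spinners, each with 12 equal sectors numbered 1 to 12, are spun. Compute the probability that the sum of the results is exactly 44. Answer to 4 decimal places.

There are 12^5 = 248832 equally likely outcomes.
The number of ordered 5-tuples from {1,…,12} summing to 44 is 4495.
P(sum = 44) = 4495/248832 ≈ 0.0181.

0.0181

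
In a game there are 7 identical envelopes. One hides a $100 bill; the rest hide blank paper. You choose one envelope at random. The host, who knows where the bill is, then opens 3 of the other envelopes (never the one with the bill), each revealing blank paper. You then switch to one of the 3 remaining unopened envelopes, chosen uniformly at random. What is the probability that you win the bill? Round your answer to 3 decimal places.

0.286

Your original envelope holds the bill with probability 1/7, so the other 6 collectively hold it with probability 6/7.
The host can always find 3 empty envelopes to open, so the reveals don't change that 6/7; it is now spread over the 3 remaining unopened envelopes.
P(win by switching) = (6/7) · (1/3) = 2/7 ≈ 0.286.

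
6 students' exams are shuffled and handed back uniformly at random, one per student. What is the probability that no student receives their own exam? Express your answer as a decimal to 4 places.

This is the derangement probability: permutations of 6 with no fixed point.
D(6) = 6! · (1 − 1/1! + 1/2! − ··· + (−1)^6/6!) = 265.
P = 265/720 = 53/144 ≈ 0.3681.

0.3681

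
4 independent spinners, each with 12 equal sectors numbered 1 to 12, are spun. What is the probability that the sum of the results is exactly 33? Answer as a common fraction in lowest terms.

23/648

There are 12^4 = 20736 equally likely outcomes.
The number of ordered 4-tuples from {1,…,12} summing to 33 is 736.
P(sum = 33) = 736/20736 = 23/648.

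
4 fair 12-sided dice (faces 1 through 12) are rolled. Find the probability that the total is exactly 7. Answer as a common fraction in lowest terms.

There are 12^4 = 20736 equally likely outcomes.
The number of ordered 4-tuples from {1,…,12} summing to 7 is 20.
P(sum = 7) = 20/20736 = 5/5184.

5/5184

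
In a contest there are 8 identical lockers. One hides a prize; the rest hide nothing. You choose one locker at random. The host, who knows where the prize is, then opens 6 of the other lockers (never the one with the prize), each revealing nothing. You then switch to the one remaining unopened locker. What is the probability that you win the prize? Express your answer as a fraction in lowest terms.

7/8

Your original locker holds the prize with probability 1/8, so the other 7 collectively hold it with probability 7/8.
The host can always find 6 empty lockers to open, so the reveals don't change that 7/8; it is now spread over the 1 remaining unopened locker.
P(win by switching) = (7/8) · (1/1) = 7/8.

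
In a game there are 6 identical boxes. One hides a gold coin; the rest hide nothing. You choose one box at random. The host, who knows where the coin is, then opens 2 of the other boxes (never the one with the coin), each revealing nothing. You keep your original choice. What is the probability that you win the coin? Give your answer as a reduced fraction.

The host can always open 2 empty boxes regardless of your choice, so the reveals give no information about your original box.
P(win by staying) = 1/6.

1/6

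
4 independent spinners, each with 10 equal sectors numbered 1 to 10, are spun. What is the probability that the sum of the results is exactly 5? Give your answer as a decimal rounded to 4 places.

There are 10^4 = 10000 equally likely outcomes.
The number of ordered 4-tuples from {1,…,10} summing to 5 is 4.
P(sum = 5) = 4/10000 = 1/2500 ≈ 0.0004.

0.0004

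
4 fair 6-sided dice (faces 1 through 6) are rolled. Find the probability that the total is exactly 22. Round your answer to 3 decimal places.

There are 6^4 = 1296 equally likely outcomes.
The number of ordered 4-tuples from {1,…,6} summing to 22 is 10.
P(sum = 22) = 10/1296 = 5/648 ≈ 0.008.

0.008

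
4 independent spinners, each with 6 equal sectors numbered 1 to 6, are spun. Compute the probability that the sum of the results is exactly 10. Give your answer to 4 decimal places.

0.0617

There are 6^4 = 1296 equally likely outcomes.
The number of ordered 4-tuples from {1,…,6} summing to 10 is 80.
P(sum = 10) = 80/1296 = 5/81 ≈ 0.0617.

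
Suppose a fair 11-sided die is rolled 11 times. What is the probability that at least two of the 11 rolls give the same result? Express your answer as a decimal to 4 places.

0.9999

P(all 11 different) = 11/11 · 10/11 · ··· · 1/11 ≈ 0.0001.
P(at least two equal) = 1 − 0.0001 = 0.9999.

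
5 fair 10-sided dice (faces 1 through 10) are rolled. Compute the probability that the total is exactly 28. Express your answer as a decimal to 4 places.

0.0600

There are 10^5 = 100000 equally likely outcomes.
The number of ordered 5-tuples from {1,…,10} summing to 28 is 6000.
P(sum = 28) = 6000/100000 = 3/50 ≈ 0.0600.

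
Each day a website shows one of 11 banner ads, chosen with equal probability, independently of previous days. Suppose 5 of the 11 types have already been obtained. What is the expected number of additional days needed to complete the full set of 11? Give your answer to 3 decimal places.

26.950

Starting from 5 distinct types, each trial gives a new one with probability (11−i)/11 when i types are held, so the wait for the next new type is 11/(11−i).
E = 11/6 + 11/5 + 11/4 + 11/3 + 11/2 + 11/1 = 539/20 ≈ 26.950.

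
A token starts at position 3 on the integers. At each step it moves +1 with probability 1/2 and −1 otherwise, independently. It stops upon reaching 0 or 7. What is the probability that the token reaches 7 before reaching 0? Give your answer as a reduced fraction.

3/7

With a fair step, P(i) = ½P(i−1) + ½P(i+1) with P(0)=0, P(7)=1 has the linear solution P(i) = i/7.
P(3) = 3/7.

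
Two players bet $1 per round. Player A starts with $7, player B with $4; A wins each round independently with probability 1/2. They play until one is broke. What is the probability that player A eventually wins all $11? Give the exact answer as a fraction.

With a fair step, P(i) = ½P(i−1) + ½P(i+1) with P(0)=0, P(11)=1 has the linear solution P(i) = i/11.
P(7) = 7/11.

7/11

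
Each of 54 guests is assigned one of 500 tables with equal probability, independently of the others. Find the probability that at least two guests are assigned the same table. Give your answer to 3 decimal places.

It's easier to compute the probability that all 54 are distinct.
P(all distinct) = 500/500 · 499/500 · ··· · 447/500 ≈ 0.051.
So the probability of at least one match is 1 − 0.051 = 0.949.

0.949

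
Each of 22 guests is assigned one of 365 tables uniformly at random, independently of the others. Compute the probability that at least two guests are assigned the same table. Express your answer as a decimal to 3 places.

0.476

It's easier to compute the probability that all 22 are distinct.
P(all distinct) = 365/365 · 364/365 · ··· · 344/365 ≈ 0.524.
So the probability of at least one match is 1 − 0.524 = 0.476.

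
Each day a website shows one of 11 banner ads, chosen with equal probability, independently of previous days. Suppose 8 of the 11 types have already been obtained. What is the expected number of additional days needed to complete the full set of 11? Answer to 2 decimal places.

20.17

Starting from 8 distinct types, each trial gives a new one with probability (11−i)/11 when i types are held, so the wait for the next new type is 11/(11−i).
E = 11/3 + 11/2 + 11/1 = 121/6 ≈ 20.17.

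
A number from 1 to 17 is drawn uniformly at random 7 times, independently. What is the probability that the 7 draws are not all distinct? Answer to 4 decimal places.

P(all 7 different) = 17/17 · 16/17 · ··· · 11/17 ≈ 0.2389.
P(at least two equal) = 1 − 0.2389 = 0.7611.

0.7611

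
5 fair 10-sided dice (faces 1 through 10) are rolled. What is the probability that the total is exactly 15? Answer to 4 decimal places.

0.0100

There are 10^5 = 100000 equally likely outcomes.
The number of ordered 5-tuples from {1,…,10} summing to 15 is 996.
P(sum = 15) = 996/100000 = 249/25000 ≈ 0.0100.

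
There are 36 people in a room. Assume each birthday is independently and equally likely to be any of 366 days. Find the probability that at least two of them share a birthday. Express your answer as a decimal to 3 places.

0.831

It's easier to compute the probability that all 36 are distinct.
P(all distinct) = 366/366 · 365/366 · ··· · 331/366 ≈ 0.169.
So the probability of at least one match is 1 − 0.169 = 0.831.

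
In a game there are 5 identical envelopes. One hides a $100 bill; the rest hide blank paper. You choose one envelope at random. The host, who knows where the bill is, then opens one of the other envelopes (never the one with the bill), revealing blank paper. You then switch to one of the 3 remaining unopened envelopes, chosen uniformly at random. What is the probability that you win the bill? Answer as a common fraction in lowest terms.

4/15

Your original envelope holds the bill with probability 1/5, so the other 4 collectively hold it with probability 4/5.
The host can always find an empty envelope to open, so this doesn't change that 4/5; it is now spread over the 3 remaining unopened envelopes.
P(win by switching) = (4/5) · (1/3) = 4/15.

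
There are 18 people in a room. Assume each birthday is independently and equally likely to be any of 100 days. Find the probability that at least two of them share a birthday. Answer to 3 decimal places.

0.804

It's easier to compute the probability that all 18 are distinct.
P(all distinct) = 100/100 · 99/100 · ··· · 83/100 ≈ 0.196.
So the probability of at least one match is 1 − 0.196 = 0.804.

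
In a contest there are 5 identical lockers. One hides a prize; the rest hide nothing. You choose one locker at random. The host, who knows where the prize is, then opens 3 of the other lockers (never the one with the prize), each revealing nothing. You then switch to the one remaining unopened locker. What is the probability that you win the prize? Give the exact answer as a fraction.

4/5

Your original locker holds the prize with probability 1/5, so the other 4 collectively hold it with probability 4/5.
The host can always find 3 empty lockers to open, so the reveals don't change that 4/5; it is now spread over the 1 remaining unopened locker.
P(win by switching) = (4/5) · (1/1) = 4/5.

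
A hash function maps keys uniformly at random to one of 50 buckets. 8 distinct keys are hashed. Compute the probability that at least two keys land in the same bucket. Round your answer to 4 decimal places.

0.4458

It's easier to compute the probability that all 8 are distinct.
P(all distinct) = 50/50 · 49/50 · ··· · 43/50 ≈ 0.5542.
So the probability of at least one match is 1 − 0.5542 = 0.4458.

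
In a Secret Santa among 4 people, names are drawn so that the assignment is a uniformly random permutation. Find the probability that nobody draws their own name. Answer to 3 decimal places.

0.375

This is the derangement probability: permutations of 4 with no fixed point.
D(4) = 4! · (1 − 1/1! + 1/2! − ··· + (−1)^4/4!) = 9.
P = 9/24 = 3/8 ≈ 0.375.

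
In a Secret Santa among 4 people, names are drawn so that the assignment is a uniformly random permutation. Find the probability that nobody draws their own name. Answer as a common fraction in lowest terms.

3/8

This is the derangement probability: permutations of 4 with no fixed point.
D(4) = 4! · (1 − 1/1! + 1/2! − ··· + (−1)^4/4!) = 9.
P = 9/24 = 3/8.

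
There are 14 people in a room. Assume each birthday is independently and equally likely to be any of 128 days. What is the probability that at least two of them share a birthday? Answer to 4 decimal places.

It's easier to compute the probability that all 14 are distinct.
P(all distinct) = 128/128 · 127/128 · ··· · 115/128 ≈ 0.4784.
So the probability of at least one match is 1 − 0.4784 = 0.5216.

0.5216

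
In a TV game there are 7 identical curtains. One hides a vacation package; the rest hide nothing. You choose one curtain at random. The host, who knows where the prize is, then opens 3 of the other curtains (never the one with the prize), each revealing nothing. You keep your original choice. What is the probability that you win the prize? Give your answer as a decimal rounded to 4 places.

The host can always open 3 empty curtains regardless of your choice, so the reveals give no information about your original curtain.
P(win by staying) = 1/7 ≈ 0.1429.

0.1429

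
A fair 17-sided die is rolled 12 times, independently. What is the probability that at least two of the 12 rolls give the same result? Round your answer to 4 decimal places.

P(all 12 different) = 17/17 · 16/17 · ··· · 6/17 ≈ 0.0051.
P(at least two equal) = 1 − 0.0051 = 0.9949.

0.9949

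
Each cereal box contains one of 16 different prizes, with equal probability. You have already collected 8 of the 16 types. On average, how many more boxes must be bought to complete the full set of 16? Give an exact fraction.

Starting from 8 distinct types, each trial gives a new one with probability (16−i)/16 when i types are held, so the wait for the next new type is 16/(16−i).
E = 16/8 + 16/7 + 16/6 + 16/5 + 16/4 + 16/3 + 16/2 + 16/1 = 1522/35.

1522/35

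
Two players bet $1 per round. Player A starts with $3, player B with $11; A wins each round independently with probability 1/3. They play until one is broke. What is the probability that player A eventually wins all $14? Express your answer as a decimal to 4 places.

Let r = q/p = (2/3)/(1/3) = 2. The recurrence P(i) = p·P(i+1) + q·P(i−1) with P(0)=0, P(14)=1 gives P(i) = (1 − r^i)/(1 − r^14).
P(3) = (1 − (2)^3) / (1 − (2)^14) = 7/16383 ≈ 0.0004.

0.0004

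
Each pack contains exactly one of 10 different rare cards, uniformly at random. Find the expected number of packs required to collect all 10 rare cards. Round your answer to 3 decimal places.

29.290

After i distinct types are collected, each trial gives a new one with probability (10−i)/10, so the expected wait for the next new type is 10/(10−i).
E = 10/10 + 10/9 + 10/8 + 10/7 + 10/6 + 10/5 + 10/4 + 10/3 + 10/2 + 10/1 = 7381/252 ≈ 29.290.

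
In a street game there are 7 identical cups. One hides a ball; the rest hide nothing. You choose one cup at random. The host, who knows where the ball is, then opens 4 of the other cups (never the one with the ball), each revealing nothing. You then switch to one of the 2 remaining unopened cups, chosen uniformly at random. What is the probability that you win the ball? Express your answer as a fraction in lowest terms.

Your original cup holds the ball with probability 1/7, so the other 6 collectively hold it with probability 6/7.
The host can always find 4 empty cups to open, so the reveals don't change that 6/7; it is now spread over the 2 remaining unopened cups.
P(win by switching) = (6/7) · (1/2) = 3/7.

3/7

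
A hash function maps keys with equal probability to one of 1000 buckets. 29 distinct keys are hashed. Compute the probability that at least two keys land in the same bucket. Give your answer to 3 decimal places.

It's easier to compute the probability that all 29 are distinct.
P(all distinct) = 1000/1000 · 999/1000 · ··· · 972/1000 ≈ 0.664.
So the probability of at least one match is 1 − 0.664 = 0.336.

0.336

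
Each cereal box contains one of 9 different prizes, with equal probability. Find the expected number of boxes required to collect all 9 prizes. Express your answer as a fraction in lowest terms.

7129/280

After i distinct types are collected, each trial gives a new one with probability (9−i)/9, so the expected wait for the next new type is 9/(9−i).
E = 9/9 + 9/8 + 9/7 + 9/6 + 9/5 + 9/4 + 9/3 + 9/2 + 9/1 = 7129/280.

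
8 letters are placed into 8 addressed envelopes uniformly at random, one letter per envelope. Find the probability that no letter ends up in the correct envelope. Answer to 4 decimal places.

0.3679

This is the derangement probability: permutations of 8 with no fixed point.
D(8) = 8! · (1 − 1/1! + 1/2! − ··· + (−1)^8/8!) = 14833.
P = 14833/40320 = 2119/5760 ≈ 0.3679.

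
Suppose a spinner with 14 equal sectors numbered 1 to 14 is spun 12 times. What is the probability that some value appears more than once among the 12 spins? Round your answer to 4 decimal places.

0.9992

P(all 12 different) = 14/14 · 13/14 · ··· · 3/14 ≈ 0.0008.
P(at least two equal) = 1 − 0.0008 = 0.9992.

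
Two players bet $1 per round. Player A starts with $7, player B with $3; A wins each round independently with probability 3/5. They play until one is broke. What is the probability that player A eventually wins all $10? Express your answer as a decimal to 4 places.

0.9581

Let r = q/p = (2/5)/(3/5) = 2/3. The recurrence P(i) = p·P(i+1) + q·P(i−1) with P(0)=0, P(10)=1 gives P(i) = (1 − r^i)/(1 − r^10).
P(7) = (1 − (2/3)^7) / (1 − (2/3)^10) = 55593/58025 ≈ 0.9581.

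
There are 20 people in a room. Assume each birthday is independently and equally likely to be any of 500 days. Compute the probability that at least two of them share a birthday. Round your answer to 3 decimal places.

It's easier to compute the probability that all 20 are distinct.
P(all distinct) = 500/500 · 499/500 · ··· · 481/500 ≈ 0.680.
So the probability of at least one match is 1 − 0.680 = 0.320.

0.320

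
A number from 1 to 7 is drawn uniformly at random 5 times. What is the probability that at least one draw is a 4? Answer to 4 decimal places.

P(no draw is a 4) = (6/7)^5 ≈ 0.4627.
P(at least one) = 1 − 0.4627 = 0.5373.

0.5373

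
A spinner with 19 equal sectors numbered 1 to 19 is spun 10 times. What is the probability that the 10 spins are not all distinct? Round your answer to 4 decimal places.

P(all 10 different) = 19/19 · 18/19 · ··· · 10/19 ≈ 0.0547.
P(at least two equal) = 1 − 0.0547 = 0.9453.

0.9453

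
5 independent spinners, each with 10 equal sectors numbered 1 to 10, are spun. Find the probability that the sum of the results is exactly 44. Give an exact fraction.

21/10000

There are 10^5 = 100000 equally likely outcomes.
The number of ordered 5-tuples from {1,…,10} summing to 44 is 210.
P(sum = 44) = 210/100000 = 21/10000.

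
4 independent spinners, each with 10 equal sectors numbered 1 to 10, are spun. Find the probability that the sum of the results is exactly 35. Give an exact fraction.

There are 10^4 = 10000 equally likely outcomes.
The number of ordered 4-tuples from {1,…,10} summing to 35 is 56.
P(sum = 35) = 56/10000 = 7/1250.

7/1250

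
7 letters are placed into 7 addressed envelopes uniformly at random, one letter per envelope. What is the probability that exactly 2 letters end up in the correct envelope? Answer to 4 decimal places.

Choose which 2 of the 7 are fixed: C(7,2) = 21 ways.
The remaining 5 must have no fixed point: D(5) = 44.
P = 21·44/5040 = 11/60 ≈ 0.1833.

0.1833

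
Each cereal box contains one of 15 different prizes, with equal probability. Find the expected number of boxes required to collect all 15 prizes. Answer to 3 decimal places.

49.773

After i distinct types are collected, each trial gives a new one with probability (15−i)/15, so the expected wait for the next new type is 15/(15−i).
E = 15/15 + 15/14 + 15/13 + 15/12 + 15/11 + 15/10 + 15/9 + 15/8 + 15/7 + 15/6 + 15/5 + 15/4 + 15/3 + 15/2 + 15/1 = 1195757/24024 ≈ 49.773.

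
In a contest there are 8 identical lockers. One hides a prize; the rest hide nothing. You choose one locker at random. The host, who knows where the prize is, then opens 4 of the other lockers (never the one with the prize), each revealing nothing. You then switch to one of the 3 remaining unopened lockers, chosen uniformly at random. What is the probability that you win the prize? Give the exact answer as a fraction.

7/24

Your original locker holds the prize with probability 1/8, so the other 7 collectively hold it with probability 7/8.
The host can always find 4 empty lockers to open, so the reveals don't change that 7/8; it is now spread over the 3 remaining unopened lockers.
P(win by switching) = (7/8) · (1/3) = 7/24.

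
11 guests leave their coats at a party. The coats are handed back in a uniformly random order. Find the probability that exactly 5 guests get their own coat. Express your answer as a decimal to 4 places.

0.0031

Choose which 5 of the 11 are fixed: C(11,5) = 462 ways.
The remaining 6 must have no fixed point: D(6) = 265.
P = 462·265/39916800 = 53/17280 ≈ 0.0031.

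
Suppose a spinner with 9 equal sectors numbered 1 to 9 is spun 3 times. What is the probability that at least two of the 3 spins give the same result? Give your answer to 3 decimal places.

P(all 3 different) = 9/9 · 8/9 · ··· · 7/9 ≈ 0.691.
P(at least two equal) = 1 − 0.691 = 0.309.

0.309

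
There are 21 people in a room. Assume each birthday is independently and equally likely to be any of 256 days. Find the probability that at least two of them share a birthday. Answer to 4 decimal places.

0.5696

It's easier to compute the probability that all 21 are distinct.
P(all distinct) = 256/256 · 255/256 · ··· · 236/256 ≈ 0.4304.
So the probability of at least one match is 1 − 0.4304 = 0.5696.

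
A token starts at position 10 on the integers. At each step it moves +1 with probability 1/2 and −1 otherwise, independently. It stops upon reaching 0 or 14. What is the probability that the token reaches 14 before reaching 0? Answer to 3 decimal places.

0.714

With a fair step, P(i) = ½P(i−1) + ½P(i+1) with P(0)=0, P(14)=1 has the linear solution P(i) = i/14.
P(10) = 10/14 = 5/7 ≈ 0.714.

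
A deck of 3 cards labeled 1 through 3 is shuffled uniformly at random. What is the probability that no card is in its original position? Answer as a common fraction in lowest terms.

1/3

This is the derangement probability: permutations of 3 with no fixed point.
D(3) = 3! · (1 − 1/1! + 1/2! − ··· + (−1)^3/3!) = 2.
P = 2/6 = 1/3.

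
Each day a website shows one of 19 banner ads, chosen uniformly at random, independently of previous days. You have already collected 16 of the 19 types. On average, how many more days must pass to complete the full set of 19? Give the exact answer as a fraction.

209/6

Starting from 16 distinct types, each trial gives a new one with probability (19−i)/19 when i types are held, so the wait for the next new type is 19/(19−i).
E = 19/3 + 19/2 + 19/1 = 209/6.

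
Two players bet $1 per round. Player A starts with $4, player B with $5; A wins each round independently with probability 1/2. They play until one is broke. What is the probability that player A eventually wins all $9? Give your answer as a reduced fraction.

With a fair step, P(i) = ½P(i−1) + ½P(i+1) with P(0)=0, P(9)=1 has the linear solution P(i) = i/9.
P(4) = 4/9.

4/9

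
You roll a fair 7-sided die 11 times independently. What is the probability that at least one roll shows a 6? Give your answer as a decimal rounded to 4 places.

P(no roll shows a 6) = (6/7)^11 ≈ 0.1835.
P(at least one) = 1 − 0.1835 = 0.8165.

0.8165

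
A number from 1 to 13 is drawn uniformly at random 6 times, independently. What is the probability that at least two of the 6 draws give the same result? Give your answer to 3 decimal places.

0.744

P(all 6 different) = 13/13 · 12/13 · ··· · 8/13 ≈ 0.256.
P(at least two equal) = 1 − 0.256 = 0.744.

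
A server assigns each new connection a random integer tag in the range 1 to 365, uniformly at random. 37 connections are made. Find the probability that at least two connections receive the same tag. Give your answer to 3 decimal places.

0.849

It's easier to compute the probability that all 37 are distinct.
P(all distinct) = 365/365 · 364/365 · ··· · 329/365 ≈ 0.151.
So the probability of at least one match is 1 − 0.151 = 0.849.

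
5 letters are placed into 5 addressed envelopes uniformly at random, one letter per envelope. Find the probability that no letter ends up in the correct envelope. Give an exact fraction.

11/30

This is the derangement probability: permutations of 5 with no fixed point.
D(5) = 5! · (1 − 1/1! + 1/2! − ··· + (−1)^5/5!) = 44.
P = 44/120 = 11/30.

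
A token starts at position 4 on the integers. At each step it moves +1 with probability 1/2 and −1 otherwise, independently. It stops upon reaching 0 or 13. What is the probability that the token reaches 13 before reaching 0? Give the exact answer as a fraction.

4/13

With a fair step, P(i) = ½P(i−1) + ½P(i+1) with P(0)=0, P(13)=1 has the linear solution P(i) = i/13.
P(4) = 4/13.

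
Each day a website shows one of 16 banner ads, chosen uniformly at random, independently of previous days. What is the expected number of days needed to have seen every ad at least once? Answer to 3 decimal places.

54.092

After i distinct types are collected, each trial gives a new one with probability (16−i)/16, so the expected wait for the next new type is 16/(16−i).
E = 16/16 + 16/15 + 16/14 + 16/13 + 16/12 + 16/11 + 16/10 + 16/9 + 16/8 + 16/7 + 16/6 + 16/5 + 16/4 + 16/3 + 16/2 + 16/1 = 2436559/45045 ≈ 54.092.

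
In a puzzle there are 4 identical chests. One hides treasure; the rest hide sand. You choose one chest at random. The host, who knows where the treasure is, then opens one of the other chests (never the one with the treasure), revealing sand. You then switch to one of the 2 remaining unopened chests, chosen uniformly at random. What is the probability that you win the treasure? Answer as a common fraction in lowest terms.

Your original chest holds the treasure with probability 1/4, so the other 3 collectively hold it with probability 3/4.
The host can always find an empty chest to open, so this doesn't change that 3/4; it is now spread over the 2 remaining unopened chests.
P(win by switching) = (3/4) · (1/2) = 3/8.

3/8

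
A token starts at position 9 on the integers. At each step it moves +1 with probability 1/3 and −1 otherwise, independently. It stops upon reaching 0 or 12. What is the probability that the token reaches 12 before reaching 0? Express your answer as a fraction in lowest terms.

73/585

Let r = q/p = (2/3)/(1/3) = 2. The recurrence P(i) = p·P(i+1) + q·P(i−1) with P(0)=0, P(12)=1 gives P(i) = (1 − r^i)/(1 − r^12).
P(9) = (1 − (2)^9) / (1 − (2)^12) = 73/585.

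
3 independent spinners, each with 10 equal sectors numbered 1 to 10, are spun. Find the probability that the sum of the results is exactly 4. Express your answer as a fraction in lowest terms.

There are 10^3 = 1000 equally likely outcomes.
The number of ordered 3-tuples from {1,…,10} summing to 4 is 3.
P(sum = 4) = 3/1000.

3/1000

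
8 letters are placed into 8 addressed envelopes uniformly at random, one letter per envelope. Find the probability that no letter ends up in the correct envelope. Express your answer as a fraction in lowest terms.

2119/5760

This is the derangement probability: permutations of 8 with no fixed point.
D(8) = 8! · (1 − 1/1! + 1/2! − ··· + (−1)^8/8!) = 14833.
P = 14833/40320 = 2119/5760.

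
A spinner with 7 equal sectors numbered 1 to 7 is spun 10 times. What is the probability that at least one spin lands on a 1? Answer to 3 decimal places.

0.786

P(no spin lands on a 1) = (6/7)^10 ≈ 0.214.
P(at least one) = 1 − 0.214 = 0.786.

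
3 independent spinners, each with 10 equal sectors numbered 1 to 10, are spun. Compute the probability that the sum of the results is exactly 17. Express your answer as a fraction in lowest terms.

3/40

There are 10^3 = 1000 equally likely outcomes.
The number of ordered 3-tuples from {1,…,10} summing to 17 is 75.
P(sum = 17) = 75/1000 = 3/40.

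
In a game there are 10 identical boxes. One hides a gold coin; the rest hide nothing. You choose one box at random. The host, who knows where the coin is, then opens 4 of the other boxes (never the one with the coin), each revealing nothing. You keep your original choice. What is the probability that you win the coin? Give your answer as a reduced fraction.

The host can always open 4 empty boxes regardless of your choice, so the reveals give no information about your original box.
P(win by staying) = 1/10.

1/10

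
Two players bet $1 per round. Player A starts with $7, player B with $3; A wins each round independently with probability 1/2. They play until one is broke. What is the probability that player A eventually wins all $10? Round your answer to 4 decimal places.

0.7000

With a fair step, P(i) = ½P(i−1) + ½P(i+1) with P(0)=0, P(10)=1 has the linear solution P(i) = i/10.
P(7) = 7/10 ≈ 0.7000.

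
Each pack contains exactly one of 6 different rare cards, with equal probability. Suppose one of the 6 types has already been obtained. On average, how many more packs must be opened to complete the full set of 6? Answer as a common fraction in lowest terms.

Starting from 1 distinct type, each trial gives a new one with probability (6−i)/6 when i types are held, so the wait for the next new type is 6/(6−i).
E = 6/5 + 6/4 + 6/3 + 6/2 + 6/1 = 137/10.

137/10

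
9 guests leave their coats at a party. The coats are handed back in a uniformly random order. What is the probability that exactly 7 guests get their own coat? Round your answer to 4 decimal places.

0.0001

Choose which 7 of the 9 are fixed: C(9,7) = 36 ways.
The remaining 2 must have no fixed point: D(2) = 1.
P = 36·1/362880 = 1/10080 ≈ 0.0001.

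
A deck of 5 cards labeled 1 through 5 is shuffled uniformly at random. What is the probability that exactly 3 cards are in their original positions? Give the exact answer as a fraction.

1/12

Choose which 3 of the 5 are fixed: C(5,3) = 10 ways.
The remaining 2 must have no fixed point: D(2) = 1.
P = 10·1/120 = 1/12.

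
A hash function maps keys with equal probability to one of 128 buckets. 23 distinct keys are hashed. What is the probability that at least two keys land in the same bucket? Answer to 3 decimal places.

It's easier to compute the probability that all 23 are distinct.
P(all distinct) = 128/128 · 127/128 · ··· · 106/128 ≈ 0.122.
So the probability of at least one match is 1 − 0.122 = 0.878.

0.878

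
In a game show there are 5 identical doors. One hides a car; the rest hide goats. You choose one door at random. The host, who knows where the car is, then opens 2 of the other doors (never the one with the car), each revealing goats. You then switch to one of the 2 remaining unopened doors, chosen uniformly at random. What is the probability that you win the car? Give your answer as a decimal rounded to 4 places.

Your original door holds the car with probability 1/5, so the other 4 collectively hold it with probability 4/5.
The host can always find 2 empty doors to open, so the reveals don't change that 4/5; it is now spread over the 2 remaining unopened doors.
P(win by switching) = (4/5) · (1/2) = 2/5 ≈ 0.4000.

0.4000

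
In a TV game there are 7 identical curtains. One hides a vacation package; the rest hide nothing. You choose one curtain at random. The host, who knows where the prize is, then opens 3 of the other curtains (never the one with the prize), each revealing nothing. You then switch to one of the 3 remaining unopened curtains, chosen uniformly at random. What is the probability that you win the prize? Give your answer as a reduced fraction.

2/7

Your original curtain holds the prize with probability 1/7, so the other 6 collectively hold it with probability 6/7.
The host can always find 3 empty curtains to open, so the reveals don't change that 6/7; it is now spread over the 3 remaining unopened curtains.
P(win by switching) = (6/7) · (1/3) = 2/7.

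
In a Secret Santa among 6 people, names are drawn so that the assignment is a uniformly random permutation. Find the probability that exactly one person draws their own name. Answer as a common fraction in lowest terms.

11/30

Choose which one is fixed: C(6,1) = 6 ways.
The remaining 5 must have no fixed point: D(5) = 44.
P = 6·44/720 = 11/30.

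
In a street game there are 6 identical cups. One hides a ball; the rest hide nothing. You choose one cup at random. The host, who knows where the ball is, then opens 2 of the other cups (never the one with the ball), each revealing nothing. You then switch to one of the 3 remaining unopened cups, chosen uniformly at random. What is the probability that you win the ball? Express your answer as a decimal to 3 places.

Your original cup holds the ball with probability 1/6, so the other 5 collectively hold it with probability 5/6.
The host can always find 2 empty cups to open, so the reveals don't change that 5/6; it is now spread over the 3 remaining unopened cups.
P(win by switching) = (5/6) · (1/3) = 5/18 ≈ 0.278.

0.278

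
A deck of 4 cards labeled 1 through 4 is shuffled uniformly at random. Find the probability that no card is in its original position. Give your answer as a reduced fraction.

3/8

This is the derangement probability: permutations of 4 with no fixed point.
D(4) = 4! · (1 − 1/1! + 1/2! − ··· + (−1)^4/4!) = 9.
P = 9/24 = 3/8.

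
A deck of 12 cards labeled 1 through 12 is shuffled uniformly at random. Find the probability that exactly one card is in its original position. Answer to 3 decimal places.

0.368

Choose which one is fixed: C(12,1) = 12 ways.
The remaining 11 must have no fixed point: D(11) = 14684570.
P = 12·14684570/479001600 = 1468457/3991680 ≈ 0.368.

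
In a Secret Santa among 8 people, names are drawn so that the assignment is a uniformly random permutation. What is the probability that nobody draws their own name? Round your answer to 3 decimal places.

0.368

This is the derangement probability: permutations of 8 with no fixed point.
D(8) = 8! · (1 − 1/1! + 1/2! − ··· + (−1)^8/8!) = 14833.
P = 14833/40320 = 2119/5760 ≈ 0.368.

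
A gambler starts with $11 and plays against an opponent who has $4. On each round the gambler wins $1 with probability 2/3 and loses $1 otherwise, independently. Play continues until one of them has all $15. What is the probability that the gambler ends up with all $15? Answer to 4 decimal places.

Let r = q/p = (1/3)/(2/3) = 1/2. The recurrence P(i) = p·P(i+1) + q·P(i−1) with P(0)=0, P(15)=1 gives P(i) = (1 − r^i)/(1 − r^15).
P(11) = (1 − (1/2)^11) / (1 − (1/2)^15) = 32752/32767 ≈ 0.9995.

0.9995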